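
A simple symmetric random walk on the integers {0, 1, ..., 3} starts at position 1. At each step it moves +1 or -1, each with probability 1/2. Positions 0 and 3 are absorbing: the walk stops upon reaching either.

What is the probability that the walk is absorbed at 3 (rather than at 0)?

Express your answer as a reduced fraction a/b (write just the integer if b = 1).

Answer: 1/3

Derivation:
Symmetric walk (p = 1/2): the harmonic-function argument gives P(hit 3 before 0 | start at 1) = a/N.
P = 1/3 = 1/3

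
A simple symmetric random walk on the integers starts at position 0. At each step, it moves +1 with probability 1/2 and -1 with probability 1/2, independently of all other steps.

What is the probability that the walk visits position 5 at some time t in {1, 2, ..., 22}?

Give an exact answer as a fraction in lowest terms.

Count via complement. Let g(t,s) = #length-t paths at position s with S_1..S_t all ≠ 5.
g(t,s) = g(t-1,s-1) + g(t-1,s+1) for s ≠ 5; g(t,5) = 0.
t=0: g(0,0)=1
t=1: g(1,-1)=1 g(1,1)=1
t=2: g(2,-2)=1 g(2,0)=2 g(2,2)=1
t=3: g(3,-3)=1 g(3,-1)=3 g(3,1)=3 g(3,3)=1
t=4: g(4,-4)=1 g(4,-2)=4 g(4,0)=6 g(4,2)=4 g(4,4)=1
t=5: g(5,-5)=1 g(5,-3)=5 g(5,-1)=10 g(5,1)=10 g(5,3)=5
t=6: g(6,-6)=1 g(6,-4)=6 g(6,-2)=15 g(6,0)=20 g(6,2)=15 g(6,4)=5
t=7: g(7,-7)=1 g(7,-5)=7 g(7,-3)=21 g(7,-1)=35 g(7,1)=35 g(7,3)=20
t=8: g(8,-8)=1 g(8,-6)=8 g(8,-4)=28 g(8,-2)=56 g(8,0)=70 g(8,2)=55 g(8,4)=20
t=9: g(9,-9)=1 g(9,-7)=9 g(9,-5)=36 g(9,-3)=84 g(9,-1)=126 g(9,1)=125 g(9,3)=75
t=10: g(10,-10)=1 g(10,-8)=10 g(10,-6)=45 g(10,-4)=120 g(10,-2)=210 g(10,0)=251 g(10,2)=200 g(10,4)=75
t=11: g(11,-11)=1 g(11,-9)=11 g(11,-7)=55 g(11,-5)=165 g(11,-3)=330 g(11,-1)=461 g(11,1)=451 g(11,3)=275
t=12: g(12,-12)=1 g(12,-10)=12 g(12,-8)=66 g(12,-6)=220 g(12,-4)=495 g(12,-2)=791 g(12,0)=912 g(12,2)=726 g(12,4)=275
t=13: g(13,-13)=1 g(13,-11)=13 g(13,-9)=78 g(13,-7)=286 g(13,-5)=715 g(13,-3)=1286 g(13,-1)=1703 g(13,1)=1638 g(13,3)=1001
t=14: g(14,-14)=1 g(14,-12)=14 g(14,-10)=91 g(14,-8)=364 g(14,-6)=1001 g(14,-4)=2001 g(14,-2)=2989 g(14,0)=3341 g(14,2)=2639 g(14,4)=1001
t=15: g(15,-15)=1 g(15,-13)=15 g(15,-11)=105 g(15,-9)=455 g(15,-7)=1365 g(15,-5)=3002 g(15,-3)=4990 g(15,-1)=6330 g(15,1)=5980 g(15,3)=3640
t=16: g(16,-16)=1 g(16,-14)=16 g(16,-12)=120 g(16,-10)=560 g(16,-8)=1820 g(16,-6)=4367 g(16,-4)=7992 g(16,-2)=11320 g(16,0)=12310 g(16,2)=9620 g(16,4)=3640
t=17: g(17,-17)=1 g(17,-15)=17 g(17,-13)=136 g(17,-11)=680 g(17,-9)=2380 g(17,-7)=6187 g(17,-5)=12359 g(17,-3)=19312 g(17,-1)=23630 g(17,1)=21930 g(17,3)=13260
t=18: g(18,-18)=1 g(18,-16)=18 g(18,-14)=153 g(18,-12)=816 g(18,-10)=3060 g(18,-8)=8567 g(18,-6)=18546 g(18,-4)=31671 g(18,-2)=42942 g(18,0)=45560 g(18,2)=35190 g(18,4)=13260
t=19: g(19,-19)=1 g(19,-17)=19 g(19,-15)=171 g(19,-13)=969 g(19,-11)=3876 g(19,-9)=11627 g(19,-7)=27113 g(19,-5)=50217 g(19,-3)=74613 g(19,-1)=88502 g(19,1)=80750 g(19,3)=48450
t=20: g(20,-20)=1 g(20,-18)=20 g(20,-16)=190 g(20,-14)=1140 g(20,-12)=4845 g(20,-10)=15503 g(20,-8)=38740 g(20,-6)=77330 g(20,-4)=124830 g(20,-2)=163115 g(20,0)=169252 g(20,2)=129200 g(20,4)=48450
t=21: g(21,-21)=1 g(21,-19)=21 g(21,-17)=210 g(21,-15)=1330 g(21,-13)=5985 g(21,-11)=20348 g(21,-9)=54243 g(21,-7)=116070 g(21,-5)=202160 g(21,-3)=287945 g(21,-1)=332367 g(21,1)=298452 g(21,3)=177650
t=22: g(22,-22)=1 g(22,-20)=22 g(22,-18)=231 g(22,-16)=1540 g(22,-14)=7315 g(22,-12)=26333 g(22,-10)=74591 g(22,-8)=170313 g(22,-6)=318230 g(22,-4)=490105 g(22,-2)=620312 g(22,0)=630819 g(22,2)=476102 g(22,4)=177650
Paths never hitting 5: Σ_s g(22,s) = 2993564
Paths hitting 5: 2^22 - 2993564 = 1200740
P = 1200740/4194304 = 300185/1048576

Answer: 300185/1048576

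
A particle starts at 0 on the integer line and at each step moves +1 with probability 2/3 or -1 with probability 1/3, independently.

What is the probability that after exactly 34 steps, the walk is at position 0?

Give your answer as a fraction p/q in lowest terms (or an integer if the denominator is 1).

To be at 0 after 34 steps: need exactly 17 steps of +1 and 17 of -1.
Number of such sequences: C(34,17) = 2333606220
Each has probability (2/3)^17 · (1/3)^17 = 131072/16677181699666569
P = 2333606220 · 131072/16677181699666569 = 11328534609920/617673396283947

Answer: 11328534609920/617673396283947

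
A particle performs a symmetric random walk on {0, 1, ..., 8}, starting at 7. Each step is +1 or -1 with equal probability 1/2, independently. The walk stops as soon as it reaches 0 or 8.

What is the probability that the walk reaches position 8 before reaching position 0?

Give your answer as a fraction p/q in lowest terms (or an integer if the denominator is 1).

Symmetric walk (p = 1/2): the harmonic-function argument gives P(hit 8 before 0 | start at 7) = a/N.
P = 7/8 = 7/8

Answer: 7/8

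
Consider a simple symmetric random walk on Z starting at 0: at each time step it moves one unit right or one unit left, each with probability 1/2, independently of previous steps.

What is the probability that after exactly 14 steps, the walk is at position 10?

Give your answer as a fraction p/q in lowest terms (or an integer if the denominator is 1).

Answer: 91/16384

Derivation:
To reach position 10 after 14 steps: need 12 steps of +1 and 2 of -1.
Favorable paths: C(14,12) = 91
Total paths: 2^14 = 16384
P = 91/16384 = 91/16384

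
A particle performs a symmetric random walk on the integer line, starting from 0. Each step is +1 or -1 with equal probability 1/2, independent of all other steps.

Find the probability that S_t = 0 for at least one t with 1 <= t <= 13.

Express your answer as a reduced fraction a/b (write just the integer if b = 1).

Answer: 793/1024

Derivation:
Count via complement. Let g(t,s) = #length-t paths at position s with S_1..S_t all ≠ 0.
g(t,s) = g(t-1,s-1) + g(t-1,s+1) for s ≠ 0; g(t,0) = 0.
t=0: g(0,0)=1
t=1: g(1,-1)=1 g(1,1)=1
t=2: g(2,-2)=1 g(2,2)=1
t=3: g(3,-3)=1 g(3,-1)=1 g(3,1)=1 g(3,3)=1
t=4: g(4,-4)=1 g(4,-2)=2 g(4,2)=2 g(4,4)=1
t=5: g(5,-5)=1 g(5,-3)=3 g(5,-1)=2 g(5,1)=2 g(5,3)=3 g(5,5)=1
t=6: g(6,-6)=1 g(6,-4)=4 g(6,-2)=5 g(6,2)=5 g(6,4)=4 g(6,6)=1
t=7: g(7,-7)=1 g(7,-5)=5 g(7,-3)=9 g(7,-1)=5 g(7,1)=5 g(7,3)=9 g(7,5)=5 g(7,7)=1
t=8: g(8,-8)=1 g(8,-6)=6 g(8,-4)=14 g(8,-2)=14 g(8,2)=14 g(8,4)=14 g(8,6)=6 g(8,8)=1
t=9: g(9,-9)=1 g(9,-7)=7 g(9,-5)=20 g(9,-3)=28 g(9,-1)=14 g(9,1)=14 g(9,3)=28 g(9,5)=20 g(9,7)=7 g(9,9)=1
t=10: g(10,-10)=1 g(10,-8)=8 g(10,-6)=27 g(10,-4)=48 g(10,-2)=42 g(10,2)=42 g(10,4)=48 g(10,6)=27 g(10,8)=8 g(10,10)=1
t=11: g(11,-11)=1 g(11,-9)=9 g(11,-7)=35 g(11,-5)=75 g(11,-3)=90 g(11,-1)=42 g(11,1)=42 g(11,3)=90 g(11,5)=75 g(11,7)=35 g(11,9)=9 g(11,11)=1
t=12: g(12,-12)=1 g(12,-10)=10 g(12,-8)=44 g(12,-6)=110 g(12,-4)=165 g(12,-2)=132 g(12,2)=132 g(12,4)=165 g(12,6)=110 g(12,8)=44 g(12,10)=10 g(12,12)=1
t=13: g(13,-13)=1 g(13,-11)=11 g(13,-9)=54 g(13,-7)=154 g(13,-5)=275 g(13,-3)=297 g(13,-1)=132 g(13,1)=132 g(13,3)=297 g(13,5)=275 g(13,7)=154 g(13,9)=54 g(13,11)=11 g(13,13)=1
Paths never hitting 0: Σ_s g(13,s) = 1848
Paths hitting 0: 2^13 - 1848 = 6344
P = 6344/8192 = 793/1024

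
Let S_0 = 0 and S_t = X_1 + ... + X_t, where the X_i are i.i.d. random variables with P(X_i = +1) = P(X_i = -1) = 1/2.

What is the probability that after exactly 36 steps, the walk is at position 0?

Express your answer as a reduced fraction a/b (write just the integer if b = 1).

Answer: 2268783825/17179869184

Derivation:
To return to 0 after 36 steps: need exactly 18 steps of +1 and 18 of -1.
Favorable paths: C(36,18) = 9075135300
Total paths: 2^36 = 68719476736
P = 9075135300/68719476736 = 2268783825/17179869184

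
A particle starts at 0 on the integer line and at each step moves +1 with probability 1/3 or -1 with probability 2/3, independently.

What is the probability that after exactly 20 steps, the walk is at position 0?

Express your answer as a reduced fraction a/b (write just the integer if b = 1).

Answer: 189190144/3486784401

Derivation:
To be at 0 after 20 steps: need exactly 10 steps of +1 and 10 of -1.
Number of such sequences: C(20,10) = 184756
Each has probability (1/3)^10 · (2/3)^10 = 1024/3486784401
P = 184756 · 1024/3486784401 = 189190144/3486784401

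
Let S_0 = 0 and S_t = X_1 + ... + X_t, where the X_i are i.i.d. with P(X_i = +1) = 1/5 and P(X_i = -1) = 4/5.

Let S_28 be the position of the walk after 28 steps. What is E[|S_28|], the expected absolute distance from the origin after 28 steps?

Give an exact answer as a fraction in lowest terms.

Answer: 25034569871237194716/1490116119384765625

Derivation:
S_28 takes values m ≡ 0 (mod 2) with |m| ≤ 28; P(S_28=m) = C(28,(28+m)/2) · (1/5)^((28+m)/2) · (4/5)^((28-m)/2).
Distribution: P(S=-28)=72057594037927936/37252902984619140625, P(S=-26)=504403158265495552/37252902984619140625, P(S=-24)=1702360659146047488/37252902984619140625, P(S=-22)=3688448094816436224/37252902984619140625, P(S=-20)=230528005926027264/1490116119384765625, P(S=-18)=1383168035556163584/7450580596923828125, P(S=-16)=1325536034074656768/7450580596923828125, P(S=-14)=1041492598201516032/7450580596923828125, P(S=-12)=683479517569744896/7450580596923828125, P(S=-10)=75942168618860544/1490116119384765625, P(S=-8)=180362650469793792/7450580596923828125, P(S=-6)=73784720646733824/7450580596923828125, P(S=-4)=26132088562384896/7450580596923828125, P(S=-2)=8040642634579968/7450580596923828125, P(S=0)=430748712566784/1490116119384765625, P(S=2)=502540164661248/7450580596923828125, P(S=4)=102078470946816/7450580596923828125, P(S=6)=18013847814144/7450580596923828125, P(S=8)=2752115638272/7450580596923828125, P(S=10)=72424095744/1490116119384765625, P(S=12)=40738553856/7450580596923828125, P(S=14)=3879862272/7450580596923828125, P(S=16)=308625408/7450580596923828125, P(S=18)=20127744/7450580596923828125, P(S=20)=209664/1490116119384765625, P(S=22)=209664/37252902984619140625, P(S=24)=6048/37252902984619140625, P(S=26)=112/37252902984619140625, P(S=28)=1/37252902984619140625
E[|S_28|] = Σ_m |m|·P(S_28=m) = 25034569871237194716/1490116119384765625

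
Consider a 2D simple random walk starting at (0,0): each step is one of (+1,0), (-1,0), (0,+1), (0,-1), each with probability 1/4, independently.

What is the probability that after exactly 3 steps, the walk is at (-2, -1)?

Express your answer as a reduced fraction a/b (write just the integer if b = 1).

Let h be the number of horizontal steps (so 3-h are vertical). To end at (-2,-1) need (h-2)/2 right-steps and ((3-h)-1)/2 up-steps.
Sum over h with 2 ≤ h ≤ 2, h ≡ 0 (mod 2), 3-h ≡ 1 (mod 2):
h=2: C(3,2)·C(2,0)·C(1,0) = 3·1·1 = 3
Total favorable: 3
Total paths: 4^3 = 64
P = 3/64 = 3/64

Answer: 3/64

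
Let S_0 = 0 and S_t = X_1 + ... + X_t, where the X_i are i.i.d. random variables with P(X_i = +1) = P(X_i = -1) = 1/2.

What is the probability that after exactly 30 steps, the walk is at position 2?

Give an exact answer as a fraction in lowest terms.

To reach position 2 after 30 steps: need 16 steps of +1 and 14 of -1.
Favorable paths: C(30,16) = 145422675
Total paths: 2^30 = 1073741824
P = 145422675/1073741824 = 145422675/1073741824

Answer: 145422675/1073741824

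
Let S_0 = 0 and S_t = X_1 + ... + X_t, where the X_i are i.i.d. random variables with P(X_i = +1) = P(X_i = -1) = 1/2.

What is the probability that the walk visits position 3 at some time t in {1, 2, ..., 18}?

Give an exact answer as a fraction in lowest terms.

Count via complement. Let g(t,s) = #length-t paths at position s with S_1..S_t all ≠ 3.
g(t,s) = g(t-1,s-1) + g(t-1,s+1) for s ≠ 3; g(t,3) = 0.
t=0: g(0,0)=1
t=1: g(1,-1)=1 g(1,1)=1
t=2: g(2,-2)=1 g(2,0)=2 g(2,2)=1
t=3: g(3,-3)=1 g(3,-1)=3 g(3,1)=3
t=4: g(4,-4)=1 g(4,-2)=4 g(4,0)=6 g(4,2)=3
t=5: g(5,-5)=1 g(5,-3)=5 g(5,-1)=10 g(5,1)=9
t=6: g(6,-6)=1 g(6,-4)=6 g(6,-2)=15 g(6,0)=19 g(6,2)=9
t=7: g(7,-7)=1 g(7,-5)=7 g(7,-3)=21 g(7,-1)=34 g(7,1)=28
t=8: g(8,-8)=1 g(8,-6)=8 g(8,-4)=28 g(8,-2)=55 g(8,0)=62 g(8,2)=28
t=9: g(9,-9)=1 g(9,-7)=9 g(9,-5)=36 g(9,-3)=83 g(9,-1)=117 g(9,1)=90
t=10: g(10,-10)=1 g(10,-8)=10 g(10,-6)=45 g(10,-4)=119 g(10,-2)=200 g(10,0)=207 g(10,2)=90
t=11: g(11,-11)=1 g(11,-9)=11 g(11,-7)=55 g(11,-5)=164 g(11,-3)=319 g(11,-1)=407 g(11,1)=297
t=12: g(12,-12)=1 g(12,-10)=12 g(12,-8)=66 g(12,-6)=219 g(12,-4)=483 g(12,-2)=726 g(12,0)=704 g(12,2)=297
t=13: g(13,-13)=1 g(13,-11)=13 g(13,-9)=78 g(13,-7)=285 g(13,-5)=702 g(13,-3)=1209 g(13,-1)=1430 g(13,1)=1001
t=14: g(14,-14)=1 g(14,-12)=14 g(14,-10)=91 g(14,-8)=363 g(14,-6)=987 g(14,-4)=1911 g(14,-2)=2639 g(14,0)=2431 g(14,2)=1001
t=15: g(15,-15)=1 g(15,-13)=15 g(15,-11)=105 g(15,-9)=454 g(15,-7)=1350 g(15,-5)=2898 g(15,-3)=4550 g(15,-1)=5070 g(15,1)=3432
t=16: g(16,-16)=1 g(16,-14)=16 g(16,-12)=120 g(16,-10)=559 g(16,-8)=1804 g(16,-6)=4248 g(16,-4)=7448 g(16,-2)=9620 g(16,0)=8502 g(16,2)=3432
t=17: g(17,-17)=1 g(17,-15)=17 g(17,-13)=136 g(17,-11)=679 g(17,-9)=2363 g(17,-7)=6052 g(17,-5)=11696 g(17,-3)=17068 g(17,-1)=18122 g(17,1)=11934
t=18: g(18,-18)=1 g(18,-16)=18 g(18,-14)=153 g(18,-12)=815 g(18,-10)=3042 g(18,-8)=8415 g(18,-6)=17748 g(18,-4)=28764 g(18,-2)=35190 g(18,0)=30056 g(18,2)=11934
Paths never hitting 3: Σ_s g(18,s) = 136136
Paths hitting 3: 2^18 - 136136 = 126008
P = 126008/262144 = 15751/32768

Answer: 15751/32768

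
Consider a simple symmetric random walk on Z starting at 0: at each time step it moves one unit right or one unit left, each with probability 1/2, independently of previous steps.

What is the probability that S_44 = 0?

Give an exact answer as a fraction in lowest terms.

To return to 0 after 44 steps: need exactly 22 steps of +1 and 22 of -1.
Favorable paths: C(44,22) = 2104098963720
Total paths: 2^44 = 17592186044416
P = 2104098963720/17592186044416 = 263012370465/2199023255552

Answer: 263012370465/2199023255552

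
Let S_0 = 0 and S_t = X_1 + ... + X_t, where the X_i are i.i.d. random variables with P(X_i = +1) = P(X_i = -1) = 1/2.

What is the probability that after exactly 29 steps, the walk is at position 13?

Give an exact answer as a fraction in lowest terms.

Answer: 4292145/536870912

Derivation:
To reach position 13 after 29 steps: need 21 steps of +1 and 8 of -1.
Favorable paths: C(29,21) = 4292145
Total paths: 2^29 = 536870912
P = 4292145/536870912 = 4292145/536870912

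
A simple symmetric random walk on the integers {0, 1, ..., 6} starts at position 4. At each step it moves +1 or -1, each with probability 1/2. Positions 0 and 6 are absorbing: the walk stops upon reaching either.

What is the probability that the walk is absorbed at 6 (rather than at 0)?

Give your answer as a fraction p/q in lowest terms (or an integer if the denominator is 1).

Answer: 2/3

Derivation:
Symmetric walk (p = 1/2): the harmonic-function argument gives P(hit 6 before 0 | start at 4) = a/N.
P = 4/6 = 2/3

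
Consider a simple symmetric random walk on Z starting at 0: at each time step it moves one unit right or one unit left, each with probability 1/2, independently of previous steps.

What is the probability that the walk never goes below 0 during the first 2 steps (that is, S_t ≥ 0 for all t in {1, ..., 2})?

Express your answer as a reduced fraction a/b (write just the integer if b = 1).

Answer: 1/2

Derivation:
Let f(t,s) = #length-t paths at position s with S_1..S_t all ≥ 0.
f(t,s) = f(t-1,s-1) + f(t-1,s+1) for s ≥ 0; f(t,s) = 0 for s < 0.
t=0: f(0,0)=1
t=1: f(1,1)=1
t=2: f(2,0)=1 f(2,2)=1
Σ_s f(2,s) = 2
P = 2/4 = 1/2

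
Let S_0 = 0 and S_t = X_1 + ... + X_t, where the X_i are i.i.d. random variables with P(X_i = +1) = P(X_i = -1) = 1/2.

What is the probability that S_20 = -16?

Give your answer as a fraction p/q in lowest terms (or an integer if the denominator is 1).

Answer: 95/524288

Derivation:
To reach position -16 after 20 steps: need 2 steps of +1 and 18 of -1.
Favorable paths: C(20,2) = 190
Total paths: 2^20 = 1048576
P = 190/1048576 = 95/524288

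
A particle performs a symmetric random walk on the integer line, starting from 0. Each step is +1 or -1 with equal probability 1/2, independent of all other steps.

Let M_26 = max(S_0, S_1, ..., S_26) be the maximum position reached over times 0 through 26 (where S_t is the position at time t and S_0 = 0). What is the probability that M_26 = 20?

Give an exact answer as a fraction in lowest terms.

Let M_26 = max(S_0,...,S_26). Use the reflection principle: for j ≥ 1, #{paths with M_26 ≥ j} = #{S_26 ≥ j} + #{S_26 ≥ j+1}.
By reflection, #{M_26 ≥ 20} = #{S_26 ≥ 20} + #{S_26 ≥ 21} = 2952 + 352 = 3304.
#{M_26 ≥ 21} = #{S_26 ≥ 21} + #{S_26 ≥ 22} = 352 + 352 = 704.
#{M_26 = 20} = 3304 - 704 = 2600.
P(M_26 = 20) = 2600/67108864 = 325/8388608

Answer: 325/8388608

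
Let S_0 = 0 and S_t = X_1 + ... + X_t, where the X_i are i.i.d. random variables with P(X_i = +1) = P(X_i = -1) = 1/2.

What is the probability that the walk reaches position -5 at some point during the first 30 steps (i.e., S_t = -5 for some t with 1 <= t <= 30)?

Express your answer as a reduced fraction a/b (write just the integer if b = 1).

Count via complement. Let g(t,s) = #length-t paths at position s with S_1..S_t all ≠ -5.
g(t,s) = g(t-1,s-1) + g(t-1,s+1) for s ≠ -5; g(t,-5) = 0.
t=0: g(0,0)=1
t=1: g(1,-1)=1 g(1,1)=1
t=2: g(2,-2)=1 g(2,0)=2 g(2,2)=1
t=3: g(3,-3)=1 g(3,-1)=3 g(3,1)=3 g(3,3)=1
t=4: g(4,-4)=1 g(4,-2)=4 g(4,0)=6 g(4,2)=4 g(4,4)=1
t=5: g(5,-3)=5 g(5,-1)=10 g(5,1)=10 g(5,3)=5 g(5,5)=1
t=6: g(6,-4)=5 g(6,-2)=15 g(6,0)=20 g(6,2)=15 g(6,4)=6 g(6,6)=1
t=7: g(7,-3)=20 g(7,-1)=35 g(7,1)=35 g(7,3)=21 g(7,5)=7 g(7,7)=1
t=8: g(8,-4)=20 g(8,-2)=55 g(8,0)=70 g(8,2)=56 g(8,4)=28 g(8,6)=8 g(8,8)=1
t=9: g(9,-3)=75 g(9,-1)=125 g(9,1)=126 g(9,3)=84 g(9,5)=36 g(9,7)=9 g(9,9)=1
t=10: g(10,-4)=75 g(10,-2)=200 g(10,0)=251 g(10,2)=210 g(10,4)=120 g(10,6)=45 g(10,8)=10 g(10,10)=1
t=11: g(11,-3)=275 g(11,-1)=451 g(11,1)=461 g(11,3)=330 g(11,5)=165 g(11,7)=55 g(11,9)=11 g(11,11)=1
t=12: g(12,-4)=275 g(12,-2)=726 g(12,0)=912 g(12,2)=791 g(12,4)=495 g(12,6)=220 g(12,8)=66 g(12,10)=12 g(12,12)=1
t=13: g(13,-3)=1001 g(13,-1)=1638 g(13,1)=1703 g(13,3)=1286 g(13,5)=715 g(13,7)=286 g(13,9)=78 g(13,11)=13 g(13,13)=1
t=14: g(14,-4)=1001 g(14,-2)=2639 g(14,0)=3341 g(14,2)=2989 g(14,4)=2001 g(14,6)=1001 g(14,8)=364 g(14,10)=91 g(14,12)=14 g(14,14)=1
t=15: g(15,-3)=3640 g(15,-1)=5980 g(15,1)=6330 g(15,3)=4990 g(15,5)=3002 g(15,7)=1365 g(15,9)=455 g(15,11)=105 g(15,13)=15 g(15,15)=1
t=16: g(16,-4)=3640 g(16,-2)=9620 g(16,0)=12310 g(16,2)=11320 g(16,4)=7992 g(16,6)=4367 g(16,8)=1820 g(16,10)=560 g(16,12)=120 g(16,14)=16 g(16,16)=1
t=17: g(17,-3)=13260 g(17,-1)=21930 g(17,1)=23630 g(17,3)=19312 g(17,5)=12359 g(17,7)=6187 g(17,9)=2380 g(17,11)=680 g(17,13)=136 g(17,15)=17 g(17,17)=1
t=18: g(18,-4)=13260 g(18,-2)=35190 g(18,0)=45560 g(18,2)=42942 g(18,4)=31671 g(18,6)=18546 g(18,8)=8567 g(18,10)=3060 g(18,12)=816 g(18,14)=153 g(18,16)=18 g(18,18)=1
t=19: g(19,-3)=48450 g(19,-1)=80750 g(19,1)=88502 g(19,3)=74613 g(19,5)=50217 g(19,7)=27113 g(19,9)=11627 g(19,11)=3876 g(19,13)=969 g(19,15)=171 g(19,17)=19 g(19,19)=1
t=20: g(20,-4)=48450 g(20,-2)=129200 g(20,0)=169252 g(20,2)=163115 g(20,4)=124830 g(20,6)=77330 g(20,8)=38740 g(20,10)=15503 g(20,12)=4845 g(20,14)=1140 g(20,16)=190 g(20,18)=20 g(20,20)=1
t=21: g(21,-3)=177650 g(21,-1)=298452 g(21,1)=332367 g(21,3)=287945 g(21,5)=202160 g(21,7)=116070 g(21,9)=54243 g(21,11)=20348 g(21,13)=5985 g(21,15)=1330 g(21,17)=210 g(21,19)=21 g(21,21)=1
t=22: g(22,-4)=177650 g(22,-2)=476102 g(22,0)=630819 g(22,2)=620312 g(22,4)=490105 g(22,6)=318230 g(22,8)=170313 g(22,10)=74591 g(22,12)=26333 g(22,14)=7315 g(22,16)=1540 g(22,18)=231 g(22,20)=22 g(22,22)=1
t=23: g(23,-3)=653752 g(23,-1)=1106921 g(23,1)=1251131 g(23,3)=1110417 g(23,5)=808335 g(23,7)=488543 g(23,9)=244904 g(23,11)=100924 g(23,13)=33648 g(23,15)=8855 g(23,17)=1771 g(23,19)=253 g(23,21)=23 g(23,23)=1
t=24: g(24,-4)=653752 g(24,-2)=1760673 g(24,0)=2358052 g(24,2)=2361548 g(24,4)=1918752 g(24,6)=1296878 g(24,8)=733447 g(24,10)=345828 g(24,12)=134572 g(24,14)=42503 g(24,16)=10626 g(24,18)=2024 g(24,20)=276 g(24,22)=24 g(24,24)=1
t=25: g(25,-3)=2414425 g(25,-1)=4118725 g(25,1)=4719600 g(25,3)=4280300 g(25,5)=3215630 g(25,7)=2030325 g(25,9)=1079275 g(25,11)=480400 g(25,13)=177075 g(25,15)=53129 g(25,17)=12650 g(25,19)=2300 g(25,21)=300 g(25,23)=25 g(25,25)=1
t=26: g(26,-4)=2414425 g(26,-2)=6533150 g(26,0)=8838325 g(26,2)=8999900 g(26,4)=7495930 g(26,6)=5245955 g(26,8)=3109600 g(26,10)=1559675 g(26,12)=657475 g(26,14)=230204 g(26,16)=65779 g(26,18)=14950 g(26,20)=2600 g(26,22)=325 g(26,24)=26 g(26,26)=1
t=27: g(27,-3)=8947575 g(27,-1)=15371475 g(27,1)=17838225 g(27,3)=16495830 g(27,5)=12741885 g(27,7)=8355555 g(27,9)=4669275 g(27,11)=2217150 g(27,13)=887679 g(27,15)=295983 g(27,17)=80729 g(27,19)=17550 g(27,21)=2925 g(27,23)=351 g(27,25)=27 g(27,27)=1
t=28: g(28,-4)=8947575 g(28,-2)=24319050 g(28,0)=33209700 g(28,2)=34334055 g(28,4)=29237715 g(28,6)=21097440 g(28,8)=13024830 g(28,10)=6886425 g(28,12)=3104829 g(28,14)=1183662 g(28,16)=376712 g(28,18)=98279 g(28,20)=20475 g(28,22)=3276 g(28,24)=378 g(28,26)=28 g(28,28)=1
t=29: g(29,-3)=33266625 g(29,-1)=57528750 g(29,1)=67543755 g(29,3)=63571770 g(29,5)=50335155 g(29,7)=34122270 g(29,9)=19911255 g(29,11)=9991254 g(29,13)=4288491 g(29,15)=1560374 g(29,17)=474991 g(29,19)=118754 g(29,21)=23751 g(29,23)=3654 g(29,25)=406 g(29,27)=29 g(29,29)=1
t=30: g(30,-4)=33266625 g(30,-2)=90795375 g(30,0)=125072505 g(30,2)=131115525 g(30,4)=113906925 g(30,6)=84457425 g(30,8)=54033525 g(30,10)=29902509 g(30,12)=14279745 g(30,14)=5848865 g(30,16)=2035365 g(30,18)=593745 g(30,20)=142505 g(30,22)=27405 g(30,24)=4060 g(30,26)=435 g(30,28)=30 g(30,30)=1
Paths never hitting -5: Σ_s g(30,s) = 685482570
Paths hitting -5: 2^30 - 685482570 = 388259254
P = 388259254/1073741824 = 194129627/536870912

Answer: 194129627/536870912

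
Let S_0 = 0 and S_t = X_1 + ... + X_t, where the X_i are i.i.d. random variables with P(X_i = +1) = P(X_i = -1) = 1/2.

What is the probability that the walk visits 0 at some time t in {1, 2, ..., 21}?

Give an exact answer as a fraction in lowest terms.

Count via complement. Let g(t,s) = #length-t paths at position s with S_1..S_t all ≠ 0.
g(t,s) = g(t-1,s-1) + g(t-1,s+1) for s ≠ 0; g(t,0) = 0.
t=0: g(0,0)=1
t=1: g(1,-1)=1 g(1,1)=1
t=2: g(2,-2)=1 g(2,2)=1
t=3: g(3,-3)=1 g(3,-1)=1 g(3,1)=1 g(3,3)=1
t=4: g(4,-4)=1 g(4,-2)=2 g(4,2)=2 g(4,4)=1
t=5: g(5,-5)=1 g(5,-3)=3 g(5,-1)=2 g(5,1)=2 g(5,3)=3 g(5,5)=1
t=6: g(6,-6)=1 g(6,-4)=4 g(6,-2)=5 g(6,2)=5 g(6,4)=4 g(6,6)=1
t=7: g(7,-7)=1 g(7,-5)=5 g(7,-3)=9 g(7,-1)=5 g(7,1)=5 g(7,3)=9 g(7,5)=5 g(7,7)=1
t=8: g(8,-8)=1 g(8,-6)=6 g(8,-4)=14 g(8,-2)=14 g(8,2)=14 g(8,4)=14 g(8,6)=6 g(8,8)=1
t=9: g(9,-9)=1 g(9,-7)=7 g(9,-5)=20 g(9,-3)=28 g(9,-1)=14 g(9,1)=14 g(9,3)=28 g(9,5)=20 g(9,7)=7 g(9,9)=1
t=10: g(10,-10)=1 g(10,-8)=8 g(10,-6)=27 g(10,-4)=48 g(10,-2)=42 g(10,2)=42 g(10,4)=48 g(10,6)=27 g(10,8)=8 g(10,10)=1
t=11: g(11,-11)=1 g(11,-9)=9 g(11,-7)=35 g(11,-5)=75 g(11,-3)=90 g(11,-1)=42 g(11,1)=42 g(11,3)=90 g(11,5)=75 g(11,7)=35 g(11,9)=9 g(11,11)=1
t=12: g(12,-12)=1 g(12,-10)=10 g(12,-8)=44 g(12,-6)=110 g(12,-4)=165 g(12,-2)=132 g(12,2)=132 g(12,4)=165 g(12,6)=110 g(12,8)=44 g(12,10)=10 g(12,12)=1
t=13: g(13,-13)=1 g(13,-11)=11 g(13,-9)=54 g(13,-7)=154 g(13,-5)=275 g(13,-3)=297 g(13,-1)=132 g(13,1)=132 g(13,3)=297 g(13,5)=275 g(13,7)=154 g(13,9)=54 g(13,11)=11 g(13,13)=1
t=14: g(14,-14)=1 g(14,-12)=12 g(14,-10)=65 g(14,-8)=208 g(14,-6)=429 g(14,-4)=572 g(14,-2)=429 g(14,2)=429 g(14,4)=572 g(14,6)=429 g(14,8)=208 g(14,10)=65 g(14,12)=12 g(14,14)=1
t=15: g(15,-15)=1 g(15,-13)=13 g(15,-11)=77 g(15,-9)=273 g(15,-7)=637 g(15,-5)=1001 g(15,-3)=1001 g(15,-1)=429 g(15,1)=429 g(15,3)=1001 g(15,5)=1001 g(15,7)=637 g(15,9)=273 g(15,11)=77 g(15,13)=13 g(15,15)=1
t=16: g(16,-16)=1 g(16,-14)=14 g(16,-12)=90 g(16,-10)=350 g(16,-8)=910 g(16,-6)=1638 g(16,-4)=2002 g(16,-2)=1430 g(16,2)=1430 g(16,4)=2002 g(16,6)=1638 g(16,8)=910 g(16,10)=350 g(16,12)=90 g(16,14)=14 g(16,16)=1
t=17: g(17,-17)=1 g(17,-15)=15 g(17,-13)=104 g(17,-11)=440 g(17,-9)=1260 g(17,-7)=2548 g(17,-5)=3640 g(17,-3)=3432 g(17,-1)=1430 g(17,1)=1430 g(17,3)=3432 g(17,5)=3640 g(17,7)=2548 g(17,9)=1260 g(17,11)=440 g(17,13)=104 g(17,15)=15 g(17,17)=1
t=18: g(18,-18)=1 g(18,-16)=16 g(18,-14)=119 g(18,-12)=544 g(18,-10)=1700 g(18,-8)=3808 g(18,-6)=6188 g(18,-4)=7072 g(18,-2)=4862 g(18,2)=4862 g(18,4)=7072 g(18,6)=6188 g(18,8)=3808 g(18,10)=1700 g(18,12)=544 g(18,14)=119 g(18,16)=16 g(18,18)=1
t=19: g(19,-19)=1 g(19,-17)=17 g(19,-15)=135 g(19,-13)=663 g(19,-11)=2244 g(19,-9)=5508 g(19,-7)=9996 g(19,-5)=13260 g(19,-3)=11934 g(19,-1)=4862 g(19,1)=4862 g(19,3)=11934 g(19,5)=13260 g(19,7)=9996 g(19,9)=5508 g(19,11)=2244 g(19,13)=663 g(19,15)=135 g(19,17)=17 g(19,19)=1
t=20: g(20,-20)=1 g(20,-18)=18 g(20,-16)=152 g(20,-14)=798 g(20,-12)=2907 g(20,-10)=7752 g(20,-8)=15504 g(20,-6)=23256 g(20,-4)=25194 g(20,-2)=16796 g(20,2)=16796 g(20,4)=25194 g(20,6)=23256 g(20,8)=15504 g(20,10)=7752 g(20,12)=2907 g(20,14)=798 g(20,16)=152 g(20,18)=18 g(20,20)=1
t=21: g(21,-21)=1 g(21,-19)=19 g(21,-17)=170 g(21,-15)=950 g(21,-13)=3705 g(21,-11)=10659 g(21,-9)=23256 g(21,-7)=38760 g(21,-5)=48450 g(21,-3)=41990 g(21,-1)=16796 g(21,1)=16796 g(21,3)=41990 g(21,5)=48450 g(21,7)=38760 g(21,9)=23256 g(21,11)=10659 g(21,13)=3705 g(21,15)=950 g(21,17)=170 g(21,19)=19 g(21,21)=1
Paths never hitting 0: Σ_s g(21,s) = 369512
Paths hitting 0: 2^21 - 369512 = 1727640
P = 1727640/2097152 = 215955/262144

Answer: 215955/262144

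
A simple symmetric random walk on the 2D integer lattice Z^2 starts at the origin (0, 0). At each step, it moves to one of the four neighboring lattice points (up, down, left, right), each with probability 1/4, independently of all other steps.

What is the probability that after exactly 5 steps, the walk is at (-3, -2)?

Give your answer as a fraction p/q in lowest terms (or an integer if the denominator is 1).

Answer: 5/512

Derivation:
Let h be the number of horizontal steps (so 5-h are vertical). To end at (-3,-2) need (h-3)/2 right-steps and ((5-h)-2)/2 up-steps.
Sum over h with 3 ≤ h ≤ 3, h ≡ 1 (mod 2), 5-h ≡ 0 (mod 2):
h=3: C(5,3)·C(3,0)·C(2,0) = 10·1·1 = 10
Total favorable: 10
Total paths: 4^5 = 1024
P = 10/1024 = 5/512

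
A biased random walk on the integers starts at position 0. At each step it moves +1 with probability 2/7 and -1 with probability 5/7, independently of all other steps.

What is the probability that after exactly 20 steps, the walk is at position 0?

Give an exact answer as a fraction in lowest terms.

To reach position 0 after 20 steps: need 10 steps of +1 and 10 steps of -1.
Number of such sequences: C(20,10) = 184756
Each has probability (2/7)^10 · (5/7)^10 = 10000000000/79792266297612001
P = 184756 · 10000000000/79792266297612001 = 1847560000000000/79792266297612001

Answer: 1847560000000000/79792266297612001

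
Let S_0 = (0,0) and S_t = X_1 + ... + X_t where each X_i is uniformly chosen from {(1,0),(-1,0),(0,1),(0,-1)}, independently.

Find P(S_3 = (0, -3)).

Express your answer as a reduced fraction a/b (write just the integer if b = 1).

Answer: 1/64

Derivation:
Let h be the number of horizontal steps (so 3-h are vertical). To end at (0,-3) need (h+0)/2 right-steps and ((3-h)-3)/2 up-steps.
Sum over h with 0 ≤ h ≤ 0, h ≡ 0 (mod 2), 3-h ≡ 1 (mod 2):
h=0: C(3,0)·C(0,0)·C(3,0) = 1·1·1 = 1
Total favorable: 1
Total paths: 4^3 = 64
P = 1/64 = 1/64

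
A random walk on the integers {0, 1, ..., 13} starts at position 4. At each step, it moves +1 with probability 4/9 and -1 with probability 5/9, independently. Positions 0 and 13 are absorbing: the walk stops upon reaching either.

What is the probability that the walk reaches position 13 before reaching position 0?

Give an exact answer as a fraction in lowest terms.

Biased walk: p = 4/9, q = 5/9, r = q/p = 5/4
Gambler's ruin: P(hit 13 before 0 | start at 4) = (1 - r^a)/(1 - r^N)
r^4 = 625/256; r^13 = 1220703125/67108864
P = (1 - 625/256) / (1 - 1220703125/67108864) = -369/256 / -1153594261/67108864 = 96731136/1153594261

Answer: 96731136/1153594261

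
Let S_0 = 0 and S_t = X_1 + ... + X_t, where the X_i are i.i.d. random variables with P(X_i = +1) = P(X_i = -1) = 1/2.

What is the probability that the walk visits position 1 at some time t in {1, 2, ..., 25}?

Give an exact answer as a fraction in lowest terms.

Count via complement. Let g(t,s) = #length-t paths at position s with S_1..S_t all ≠ 1.
g(t,s) = g(t-1,s-1) + g(t-1,s+1) for s ≠ 1; g(t,1) = 0.
t=0: g(0,0)=1
t=1: g(1,-1)=1
t=2: g(2,-2)=1 g(2,0)=1
t=3: g(3,-3)=1 g(3,-1)=2
t=4: g(4,-4)=1 g(4,-2)=3 g(4,0)=2
t=5: g(5,-5)=1 g(5,-3)=4 g(5,-1)=5
t=6: g(6,-6)=1 g(6,-4)=5 g(6,-2)=9 g(6,0)=5
t=7: g(7,-7)=1 g(7,-5)=6 g(7,-3)=14 g(7,-1)=14
t=8: g(8,-8)=1 g(8,-6)=7 g(8,-4)=20 g(8,-2)=28 g(8,0)=14
t=9: g(9,-9)=1 g(9,-7)=8 g(9,-5)=27 g(9,-3)=48 g(9,-1)=42
t=10: g(10,-10)=1 g(10,-8)=9 g(10,-6)=35 g(10,-4)=75 g(10,-2)=90 g(10,0)=42
t=11: g(11,-11)=1 g(11,-9)=10 g(11,-7)=44 g(11,-5)=110 g(11,-3)=165 g(11,-1)=132
t=12: g(12,-12)=1 g(12,-10)=11 g(12,-8)=54 g(12,-6)=154 g(12,-4)=275 g(12,-2)=297 g(12,0)=132
t=13: g(13,-13)=1 g(13,-11)=12 g(13,-9)=65 g(13,-7)=208 g(13,-5)=429 g(13,-3)=572 g(13,-1)=429
t=14: g(14,-14)=1 g(14,-12)=13 g(14,-10)=77 g(14,-8)=273 g(14,-6)=637 g(14,-4)=1001 g(14,-2)=1001 g(14,0)=429
t=15: g(15,-15)=1 g(15,-13)=14 g(15,-11)=90 g(15,-9)=350 g(15,-7)=910 g(15,-5)=1638 g(15,-3)=2002 g(15,-1)=1430
t=16: g(16,-16)=1 g(16,-14)=15 g(16,-12)=104 g(16,-10)=440 g(16,-8)=1260 g(16,-6)=2548 g(16,-4)=3640 g(16,-2)=3432 g(16,0)=1430
t=17: g(17,-17)=1 g(17,-15)=16 g(17,-13)=119 g(17,-11)=544 g(17,-9)=1700 g(17,-7)=3808 g(17,-5)=6188 g(17,-3)=7072 g(17,-1)=4862
t=18: g(18,-18)=1 g(18,-16)=17 g(18,-14)=135 g(18,-12)=663 g(18,-10)=2244 g(18,-8)=5508 g(18,-6)=9996 g(18,-4)=13260 g(18,-2)=11934 g(18,0)=4862
t=19: g(19,-19)=1 g(19,-17)=18 g(19,-15)=152 g(19,-13)=798 g(19,-11)=2907 g(19,-9)=7752 g(19,-7)=15504 g(19,-5)=23256 g(19,-3)=25194 g(19,-1)=16796
t=20: g(20,-20)=1 g(20,-18)=19 g(20,-16)=170 g(20,-14)=950 g(20,-12)=3705 g(20,-10)=10659 g(20,-8)=23256 g(20,-6)=38760 g(20,-4)=48450 g(20,-2)=41990 g(20,0)=16796
t=21: g(21,-21)=1 g(21,-19)=20 g(21,-17)=189 g(21,-15)=1120 g(21,-13)=4655 g(21,-11)=14364 g(21,-9)=33915 g(21,-7)=62016 g(21,-5)=87210 g(21,-3)=90440 g(21,-1)=58786
t=22: g(22,-22)=1 g(22,-20)=21 g(22,-18)=209 g(22,-16)=1309 g(22,-14)=5775 g(22,-12)=19019 g(22,-10)=48279 g(22,-8)=95931 g(22,-6)=149226 g(22,-4)=177650 g(22,-2)=149226 g(22,0)=58786
t=23: g(23,-23)=1 g(23,-21)=22 g(23,-19)=230 g(23,-17)=1518 g(23,-15)=7084 g(23,-13)=24794 g(23,-11)=67298 g(23,-9)=144210 g(23,-7)=245157 g(23,-5)=326876 g(23,-3)=326876 g(23,-1)=208012
t=24: g(24,-24)=1 g(24,-22)=23 g(24,-20)=252 g(24,-18)=1748 g(24,-16)=8602 g(24,-14)=31878 g(24,-12)=92092 g(24,-10)=211508 g(24,-8)=389367 g(24,-6)=572033 g(24,-4)=653752 g(24,-2)=534888 g(24,0)=208012
t=25: g(25,-25)=1 g(25,-23)=24 g(25,-21)=275 g(25,-19)=2000 g(25,-17)=10350 g(25,-15)=40480 g(25,-13)=123970 g(25,-11)=303600 g(25,-9)=600875 g(25,-7)=961400 g(25,-5)=1225785 g(25,-3)=1188640 g(25,-1)=742900
Paths never hitting 1: Σ_s g(25,s) = 5200300
Paths hitting 1: 2^25 - 5200300 = 28354132
P = 28354132/33554432 = 7088533/8388608

Answer: 7088533/8388608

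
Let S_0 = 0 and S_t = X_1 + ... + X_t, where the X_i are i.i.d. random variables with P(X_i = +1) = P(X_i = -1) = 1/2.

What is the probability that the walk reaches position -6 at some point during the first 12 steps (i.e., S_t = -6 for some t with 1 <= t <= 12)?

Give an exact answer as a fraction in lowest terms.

Answer: 189/2048

Derivation:
Count via complement. Let g(t,s) = #length-t paths at position s with S_1..S_t all ≠ -6.
g(t,s) = g(t-1,s-1) + g(t-1,s+1) for s ≠ -6; g(t,-6) = 0.
t=0: g(0,0)=1
t=1: g(1,-1)=1 g(1,1)=1
t=2: g(2,-2)=1 g(2,0)=2 g(2,2)=1
t=3: g(3,-3)=1 g(3,-1)=3 g(3,1)=3 g(3,3)=1
t=4: g(4,-4)=1 g(4,-2)=4 g(4,0)=6 g(4,2)=4 g(4,4)=1
t=5: g(5,-5)=1 g(5,-3)=5 g(5,-1)=10 g(5,1)=10 g(5,3)=5 g(5,5)=1
t=6: g(6,-4)=6 g(6,-2)=15 g(6,0)=20 g(6,2)=15 g(6,4)=6 g(6,6)=1
t=7: g(7,-5)=6 g(7,-3)=21 g(7,-1)=35 g(7,1)=35 g(7,3)=21 g(7,5)=7 g(7,7)=1
t=8: g(8,-4)=27 g(8,-2)=56 g(8,0)=70 g(8,2)=56 g(8,4)=28 g(8,6)=8 g(8,8)=1
t=9: g(9,-5)=27 g(9,-3)=83 g(9,-1)=126 g(9,1)=126 g(9,3)=84 g(9,5)=36 g(9,7)=9 g(9,9)=1
t=10: g(10,-4)=110 g(10,-2)=209 g(10,0)=252 g(10,2)=210 g(10,4)=120 g(10,6)=45 g(10,8)=10 g(10,10)=1
t=11: g(11,-5)=110 g(11,-3)=319 g(11,-1)=461 g(11,1)=462 g(11,3)=330 g(11,5)=165 g(11,7)=55 g(11,9)=11 g(11,11)=1
t=12: g(12,-4)=429 g(12,-2)=780 g(12,0)=923 g(12,2)=792 g(12,4)=495 g(12,6)=220 g(12,8)=66 g(12,10)=12 g(12,12)=1
Paths never hitting -6: Σ_s g(12,s) = 3718
Paths hitting -6: 2^12 - 3718 = 378
P = 378/4096 = 189/2048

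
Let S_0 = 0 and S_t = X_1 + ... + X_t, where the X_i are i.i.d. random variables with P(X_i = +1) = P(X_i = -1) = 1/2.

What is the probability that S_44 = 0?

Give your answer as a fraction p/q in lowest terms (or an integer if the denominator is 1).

Answer: 263012370465/2199023255552

Derivation:
To return to 0 after 44 steps: need exactly 22 steps of +1 and 22 of -1.
Favorable paths: C(44,22) = 2104098963720
Total paths: 2^44 = 17592186044416
P = 2104098963720/17592186044416 = 263012370465/2199023255552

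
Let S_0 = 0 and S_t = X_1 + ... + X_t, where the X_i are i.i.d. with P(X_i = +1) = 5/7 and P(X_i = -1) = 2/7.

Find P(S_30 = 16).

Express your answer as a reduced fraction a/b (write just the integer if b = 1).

To reach position 16 after 30 steps: need 23 steps of +1 and 7 steps of -1.
Number of such sequences: C(30,23) = 2035800
Each has probability (5/7)^23 · (2/7)^7 = 1525878906250000000/22539340290692258087863249
P = 2035800 · 1525878906250000000/22539340290692258087863249 = 3106384277343750000000000/22539340290692258087863249

Answer: 3106384277343750000000000/22539340290692258087863249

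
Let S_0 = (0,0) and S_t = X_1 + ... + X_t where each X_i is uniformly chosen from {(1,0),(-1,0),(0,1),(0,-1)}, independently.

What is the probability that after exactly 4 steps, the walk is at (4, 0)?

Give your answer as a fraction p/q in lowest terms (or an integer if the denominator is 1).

Let h be the number of horizontal steps (so 4-h are vertical). To end at (4,0) need (h+4)/2 right-steps and ((4-h)+0)/2 up-steps.
Sum over h with 4 ≤ h ≤ 4, h ≡ 0 (mod 2), 4-h ≡ 0 (mod 2):
h=4: C(4,4)·C(4,4)·C(0,0) = 1·1·1 = 1
Total favorable: 1
Total paths: 4^4 = 256
P = 1/256 = 1/256

Answer: 1/256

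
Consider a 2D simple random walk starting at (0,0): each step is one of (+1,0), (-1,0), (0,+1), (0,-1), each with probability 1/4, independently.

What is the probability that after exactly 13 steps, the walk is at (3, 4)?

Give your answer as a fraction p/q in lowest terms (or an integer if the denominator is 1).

Answer: 61347/8388608

Derivation:
Let h be the number of horizontal steps (so 13-h are vertical). To end at (3,4) need (h+3)/2 right-steps and ((13-h)+4)/2 up-steps.
Sum over h with 3 ≤ h ≤ 9, h ≡ 1 (mod 2), 13-h ≡ 0 (mod 2):
h=3: C(13,3)·C(3,3)·C(10,7) = 286·1·120 = 34320
h=5: C(13,5)·C(5,4)·C(8,6) = 1287·5·28 = 180180
h=7: C(13,7)·C(7,5)·C(6,5) = 1716·21·6 = 216216
h=9: C(13,9)·C(9,6)·C(4,4) = 715·84·1 = 60060
Total favorable: 490776
Total paths: 4^13 = 67108864
P = 490776/67108864 = 61347/8388608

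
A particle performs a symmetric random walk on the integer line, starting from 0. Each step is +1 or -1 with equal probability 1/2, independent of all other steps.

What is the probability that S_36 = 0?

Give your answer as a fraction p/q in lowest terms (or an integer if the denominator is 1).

Answer: 2268783825/17179869184

Derivation:
To return to 0 after 36 steps: need exactly 18 steps of +1 and 18 of -1.
Favorable paths: C(36,18) = 9075135300
Total paths: 2^36 = 68719476736
P = 9075135300/68719476736 = 2268783825/17179869184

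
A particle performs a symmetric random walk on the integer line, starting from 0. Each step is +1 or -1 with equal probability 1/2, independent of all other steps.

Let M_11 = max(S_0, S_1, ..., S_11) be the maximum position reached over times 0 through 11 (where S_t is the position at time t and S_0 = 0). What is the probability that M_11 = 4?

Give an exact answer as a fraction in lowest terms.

Let M_11 = max(S_0,...,S_11). Use the reflection principle: for j ≥ 1, #{paths with M_11 ≥ j} = #{S_11 ≥ j} + #{S_11 ≥ j+1}.
By reflection, #{M_11 ≥ 4} = #{S_11 ≥ 4} + #{S_11 ≥ 5} = 232 + 232 = 464.
#{M_11 ≥ 5} = #{S_11 ≥ 5} + #{S_11 ≥ 6} = 232 + 67 = 299.
#{M_11 = 4} = 464 - 299 = 165.
P(M_11 = 4) = 165/2048 = 165/2048

Answer: 165/2048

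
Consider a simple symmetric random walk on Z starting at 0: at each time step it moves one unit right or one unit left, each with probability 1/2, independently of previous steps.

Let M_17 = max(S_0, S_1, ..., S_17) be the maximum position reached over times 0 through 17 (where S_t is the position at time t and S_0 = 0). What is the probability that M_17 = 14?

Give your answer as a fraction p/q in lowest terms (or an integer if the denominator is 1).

Let M_17 = max(S_0,...,S_17). Use the reflection principle: for j ≥ 1, #{paths with M_17 ≥ j} = #{S_17 ≥ j} + #{S_17 ≥ j+1}.
By reflection, #{M_17 ≥ 14} = #{S_17 ≥ 14} + #{S_17 ≥ 15} = 18 + 18 = 36.
#{M_17 ≥ 15} = #{S_17 ≥ 15} + #{S_17 ≥ 16} = 18 + 1 = 19.
#{M_17 = 14} = 36 - 19 = 17.
P(M_17 = 14) = 17/131072 = 17/131072

Answer: 17/131072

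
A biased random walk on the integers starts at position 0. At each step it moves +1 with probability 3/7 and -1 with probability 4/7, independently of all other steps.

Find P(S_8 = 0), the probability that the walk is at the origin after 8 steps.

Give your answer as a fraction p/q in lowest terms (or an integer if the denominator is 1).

To be at 0 after 8 steps: need exactly 4 steps of +1 and 4 of -1.
Number of such sequences: C(8,4) = 70
Each has probability (3/7)^4 · (4/7)^4 = 20736/5764801
P = 70 · 20736/5764801 = 207360/823543

Answer: 207360/823543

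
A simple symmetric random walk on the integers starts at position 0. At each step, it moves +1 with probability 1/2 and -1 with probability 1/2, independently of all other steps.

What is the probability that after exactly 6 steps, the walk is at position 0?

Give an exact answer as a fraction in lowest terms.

Answer: 5/16

Derivation:
To return to 0 after 6 steps: need exactly 3 steps of +1 and 3 of -1.
Favorable paths: C(6,3) = 20
Total paths: 2^6 = 64
P = 20/64 = 5/16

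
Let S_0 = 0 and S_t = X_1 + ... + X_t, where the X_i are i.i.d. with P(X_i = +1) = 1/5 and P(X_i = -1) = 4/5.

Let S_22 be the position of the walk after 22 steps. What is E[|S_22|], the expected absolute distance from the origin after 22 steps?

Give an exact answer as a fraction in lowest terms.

Answer: 31475310836311254/2384185791015625

Derivation:
S_22 takes values m ≡ 0 (mod 2) with |m| ≤ 22; P(S_22=m) = C(22,(22+m)/2) · (1/5)^((22+m)/2) · (4/5)^((22-m)/2).
Distribution: P(S=-22)=17592186044416/2384185791015625, P(S=-20)=96757023244288/2384185791015625, P(S=-18)=253987186016256/2384185791015625, P(S=-16)=84662395338752/476837158203125, P(S=-14)=100536594464768/476837158203125, P(S=-12)=452414675091456/2384185791015625, P(S=-10)=320460394856448/2384185791015625, P(S=-8)=183120225632256/2384185791015625, P(S=-6)=17167521153024/476837158203125, P(S=-4)=6676258226176/476837158203125, P(S=-2)=10848919617536/2384185791015625, P(S=0)=2958796259328/2384185791015625, P(S=2)=678057476096/2384185791015625, P(S=4)=26079133696/476837158203125, P(S=6)=4191289344/476837158203125, P(S=8)=2794192896/2384185791015625, P(S=10)=305614848/2384185791015625, P(S=12)=26966016/2384185791015625, P(S=14)=374528/476837158203125, P(S=16)=19712/476837158203125, P(S=18)=3696/2384185791015625, P(S=20)=88/2384185791015625, P(S=22)=1/2384185791015625
E[|S_22|] = Σ_m |m|·P(S_22=m) = 31475310836311254/2384185791015625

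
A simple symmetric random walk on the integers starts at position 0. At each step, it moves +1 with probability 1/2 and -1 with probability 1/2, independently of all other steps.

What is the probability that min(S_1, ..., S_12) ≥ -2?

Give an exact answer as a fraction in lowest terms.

Answer: 627/1024

Derivation:
Let f(t,s) = #length-t paths at position s with S_1..S_t all ≥ -2.
f(t,s) = f(t-1,s-1) + f(t-1,s+1) for s ≥ -2; f(t,s) = 0 for s < -2.
t=0: f(0,0)=1
t=1: f(1,-1)=1 f(1,1)=1
t=2: f(2,-2)=1 f(2,0)=2 f(2,2)=1
t=3: f(3,-1)=3 f(3,1)=3 f(3,3)=1
t=4: f(4,-2)=3 f(4,0)=6 f(4,2)=4 f(4,4)=1
t=5: f(5,-1)=9 f(5,1)=10 f(5,3)=5 f(5,5)=1
t=6: f(6,-2)=9 f(6,0)=19 f(6,2)=15 f(6,4)=6 f(6,6)=1
t=7: f(7,-1)=28 f(7,1)=34 f(7,3)=21 f(7,5)=7 f(7,7)=1
t=8: f(8,-2)=28 f(8,0)=62 f(8,2)=55 f(8,4)=28 f(8,6)=8 f(8,8)=1
t=9: f(9,-1)=90 f(9,1)=117 f(9,3)=83 f(9,5)=36 f(9,7)=9 f(9,9)=1
t=10: f(10,-2)=90 f(10,0)=207 f(10,2)=200 f(10,4)=119 f(10,6)=45 f(10,8)=10 f(10,10)=1
t=11: f(11,-1)=297 f(11,1)=407 f(11,3)=319 f(11,5)=164 f(11,7)=55 f(11,9)=11 f(11,11)=1
t=12: f(12,-2)=297 f(12,0)=704 f(12,2)=726 f(12,4)=483 f(12,6)=219 f(12,8)=66 f(12,10)=12 f(12,12)=1
Σ_s f(12,s) = 2508
P = 2508/4096 = 627/1024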